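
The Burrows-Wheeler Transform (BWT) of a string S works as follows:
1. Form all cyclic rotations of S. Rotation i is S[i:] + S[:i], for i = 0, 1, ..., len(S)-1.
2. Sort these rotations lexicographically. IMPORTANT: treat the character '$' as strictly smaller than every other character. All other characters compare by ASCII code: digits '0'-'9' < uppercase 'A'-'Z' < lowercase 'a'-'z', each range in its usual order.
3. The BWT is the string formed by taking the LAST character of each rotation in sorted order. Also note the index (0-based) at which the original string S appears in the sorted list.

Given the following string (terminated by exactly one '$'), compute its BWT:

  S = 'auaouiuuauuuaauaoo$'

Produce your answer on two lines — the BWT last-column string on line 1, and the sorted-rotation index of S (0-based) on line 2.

Answer: ouuua$uuoaauaauouia
5

Derivation:
All 19 rotations (rotation i = S[i:]+S[:i]):
  rot[0] = auaouiuuauuuaauaoo$
  rot[1] = uaouiuuauuuaauaoo$a
  rot[2] = aouiuuauuuaauaoo$au
  rot[3] = ouiuuauuuaauaoo$aua
  rot[4] = uiuuauuuaauaoo$auao
  rot[5] = iuuauuuaauaoo$auaou
  rot[6] = uuauuuaauaoo$auaoui
  rot[7] = uauuuaauaoo$auaouiu
  rot[8] = auuuaauaoo$auaouiuu
  rot[9] = uuuaauaoo$auaouiuua
  rot[10] = uuaauaoo$auaouiuuau
  rot[11] = uaauaoo$auaouiuuauu
  rot[12] = aauaoo$auaouiuuauuu
  rot[13] = auaoo$auaouiuuauuua
  rot[14] = uaoo$auaouiuuauuuaa
  rot[15] = aoo$auaouiuuauuuaau
  rot[16] = oo$auaouiuuauuuaaua
  rot[17] = o$auaouiuuauuuaauao
  rot[18] = $auaouiuuauuuaauaoo
Sorted (with $ < everything):
  sorted[0] = $auaouiuuauuuaauaoo  (last char: 'o')
  sorted[1] = aauaoo$auaouiuuauuu  (last char: 'u')
  sorted[2] = aoo$auaouiuuauuuaau  (last char: 'u')
  sorted[3] = aouiuuauuuaauaoo$au  (last char: 'u')
  sorted[4] = auaoo$auaouiuuauuua  (last char: 'a')
  sorted[5] = auaouiuuauuuaauaoo$  (last char: '$')
  sorted[6] = auuuaauaoo$auaouiuu  (last char: 'u')
  sorted[7] = iuuauuuaauaoo$auaou  (last char: 'u')
  sorted[8] = o$auaouiuuauuuaauao  (last char: 'o')
  sorted[9] = oo$auaouiuuauuuaaua  (last char: 'a')
  sorted[10] = ouiuuauuuaauaoo$aua  (last char: 'a')
  sorted[11] = uaauaoo$auaouiuuauu  (last char: 'u')
  sorted[12] = uaoo$auaouiuuauuuaa  (last char: 'a')
  sorted[13] = uaouiuuauuuaauaoo$a  (last char: 'a')
  sorted[14] = uauuuaauaoo$auaouiu  (last char: 'u')
  sorted[15] = uiuuauuuaauaoo$auao  (last char: 'o')
  sorted[16] = uuaauaoo$auaouiuuau  (last char: 'u')
  sorted[17] = uuauuuaauaoo$auaoui  (last char: 'i')
  sorted[18] = uuuaauaoo$auaouiuua  (last char: 'a')
Last column: ouuua$uuoaauaauouia
Original string S is at sorted index 5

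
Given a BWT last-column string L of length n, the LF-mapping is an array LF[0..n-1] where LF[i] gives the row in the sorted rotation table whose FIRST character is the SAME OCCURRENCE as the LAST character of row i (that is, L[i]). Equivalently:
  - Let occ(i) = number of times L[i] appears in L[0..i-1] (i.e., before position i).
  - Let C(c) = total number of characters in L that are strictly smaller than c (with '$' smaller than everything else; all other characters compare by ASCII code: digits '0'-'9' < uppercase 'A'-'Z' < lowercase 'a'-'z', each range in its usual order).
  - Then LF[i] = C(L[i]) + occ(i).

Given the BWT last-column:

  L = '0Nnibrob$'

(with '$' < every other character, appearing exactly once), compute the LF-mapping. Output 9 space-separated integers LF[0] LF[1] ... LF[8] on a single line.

Answer: 1 2 6 5 3 8 7 4 0

Derivation:
Char counts: '$':1, '0':1, 'N':1, 'b':2, 'i':1, 'n':1, 'o':1, 'r':1
C (first-col start): C('$')=0, C('0')=1, C('N')=2, C('b')=3, C('i')=5, C('n')=6, C('o')=7, C('r')=8
L[0]='0': occ=0, LF[0]=C('0')+0=1+0=1
L[1]='N': occ=0, LF[1]=C('N')+0=2+0=2
L[2]='n': occ=0, LF[2]=C('n')+0=6+0=6
L[3]='i': occ=0, LF[3]=C('i')+0=5+0=5
L[4]='b': occ=0, LF[4]=C('b')+0=3+0=3
L[5]='r': occ=0, LF[5]=C('r')+0=8+0=8
L[6]='o': occ=0, LF[6]=C('o')+0=7+0=7
L[7]='b': occ=1, LF[7]=C('b')+1=3+1=4
L[8]='$': occ=0, LF[8]=C('$')+0=0+0=0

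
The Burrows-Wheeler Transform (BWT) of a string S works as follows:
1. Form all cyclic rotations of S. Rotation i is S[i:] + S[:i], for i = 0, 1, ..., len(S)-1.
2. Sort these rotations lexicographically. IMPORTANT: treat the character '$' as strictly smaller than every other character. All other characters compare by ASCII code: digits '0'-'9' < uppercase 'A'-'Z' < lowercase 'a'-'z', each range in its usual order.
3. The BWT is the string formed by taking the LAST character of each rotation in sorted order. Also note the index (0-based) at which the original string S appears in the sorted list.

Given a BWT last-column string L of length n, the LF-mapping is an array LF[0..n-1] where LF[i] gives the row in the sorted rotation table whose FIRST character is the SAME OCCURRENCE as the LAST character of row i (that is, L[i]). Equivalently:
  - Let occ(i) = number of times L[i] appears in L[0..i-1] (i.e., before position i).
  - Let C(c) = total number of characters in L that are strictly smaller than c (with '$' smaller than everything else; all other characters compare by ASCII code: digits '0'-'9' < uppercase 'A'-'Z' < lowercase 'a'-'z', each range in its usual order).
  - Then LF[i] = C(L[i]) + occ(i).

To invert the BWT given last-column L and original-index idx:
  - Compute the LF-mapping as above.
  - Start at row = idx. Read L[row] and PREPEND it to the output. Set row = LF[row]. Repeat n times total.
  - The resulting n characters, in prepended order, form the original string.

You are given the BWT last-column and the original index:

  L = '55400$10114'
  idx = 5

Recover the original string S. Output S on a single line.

Answer: 1450040115$

Derivation:
LF mapping: 9 10 7 1 2 0 4 3 5 6 8
Walk LF starting at row 5, prepending L[row]:
  step 1: row=5, L[5]='$', prepend. Next row=LF[5]=0
  step 2: row=0, L[0]='5', prepend. Next row=LF[0]=9
  step 3: row=9, L[9]='1', prepend. Next row=LF[9]=6
  step 4: row=6, L[6]='1', prepend. Next row=LF[6]=4
  step 5: row=4, L[4]='0', prepend. Next row=LF[4]=2
  step 6: row=2, L[2]='4', prepend. Next row=LF[2]=7
  step 7: row=7, L[7]='0', prepend. Next row=LF[7]=3
  step 8: row=3, L[3]='0', prepend. Next row=LF[3]=1
  step 9: row=1, L[1]='5', prepend. Next row=LF[1]=10
  step 10: row=10, L[10]='4', prepend. Next row=LF[10]=8
  step 11: row=8, L[8]='1', prepend. Next row=LF[8]=5
Reversed output: 1450040115$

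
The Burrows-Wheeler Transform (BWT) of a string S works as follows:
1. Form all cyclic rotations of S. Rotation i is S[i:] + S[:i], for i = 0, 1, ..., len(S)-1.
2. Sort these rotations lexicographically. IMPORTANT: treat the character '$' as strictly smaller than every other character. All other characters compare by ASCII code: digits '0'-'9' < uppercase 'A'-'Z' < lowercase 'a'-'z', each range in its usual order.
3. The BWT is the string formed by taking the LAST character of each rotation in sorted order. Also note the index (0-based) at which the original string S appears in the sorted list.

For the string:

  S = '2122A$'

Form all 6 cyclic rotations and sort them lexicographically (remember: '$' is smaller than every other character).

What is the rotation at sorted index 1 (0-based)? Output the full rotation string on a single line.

All 6 rotations (rotation i = S[i:]+S[:i]):
  rot[0] = 2122A$
  rot[1] = 122A$2
  rot[2] = 22A$21
  rot[3] = 2A$212
  rot[4] = A$2122
  rot[5] = $2122A
Sorted (with $ < everything):
  sorted[0] = $2122A
  sorted[1] = 122A$2
  sorted[2] = 2122A$
  sorted[3] = 22A$21
  sorted[4] = 2A$212
  sorted[5] = A$2122
sorted[1] = 122A$2

Answer: 122A$2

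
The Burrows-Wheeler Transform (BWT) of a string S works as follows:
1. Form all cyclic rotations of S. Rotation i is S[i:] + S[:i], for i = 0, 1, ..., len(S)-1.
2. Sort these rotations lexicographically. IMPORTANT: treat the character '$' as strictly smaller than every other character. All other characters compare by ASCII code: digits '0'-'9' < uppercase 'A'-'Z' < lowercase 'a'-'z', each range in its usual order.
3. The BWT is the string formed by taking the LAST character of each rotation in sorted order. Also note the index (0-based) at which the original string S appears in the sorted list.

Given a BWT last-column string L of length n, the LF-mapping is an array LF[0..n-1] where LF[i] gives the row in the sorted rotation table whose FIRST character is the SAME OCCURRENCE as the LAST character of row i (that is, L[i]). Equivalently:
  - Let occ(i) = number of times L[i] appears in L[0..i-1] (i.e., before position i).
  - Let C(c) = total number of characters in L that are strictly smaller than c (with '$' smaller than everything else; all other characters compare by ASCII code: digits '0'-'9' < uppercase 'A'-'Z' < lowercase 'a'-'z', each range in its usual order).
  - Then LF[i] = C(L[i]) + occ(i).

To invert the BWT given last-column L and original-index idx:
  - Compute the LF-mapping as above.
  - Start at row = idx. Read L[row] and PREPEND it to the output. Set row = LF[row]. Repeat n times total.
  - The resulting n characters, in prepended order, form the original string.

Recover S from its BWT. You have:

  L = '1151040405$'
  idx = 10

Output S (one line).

Answer: 5501044101$

Derivation:
LF mapping: 4 5 9 6 1 7 2 8 3 10 0
Walk LF starting at row 10, prepending L[row]:
  step 1: row=10, L[10]='$', prepend. Next row=LF[10]=0
  step 2: row=0, L[0]='1', prepend. Next row=LF[0]=4
  step 3: row=4, L[4]='0', prepend. Next row=LF[4]=1
  step 4: row=1, L[1]='1', prepend. Next row=LF[1]=5
  step 5: row=5, L[5]='4', prepend. Next row=LF[5]=7
  step 6: row=7, L[7]='4', prepend. Next row=LF[7]=8
  step 7: row=8, L[8]='0', prepend. Next row=LF[8]=3
  step 8: row=3, L[3]='1', prepend. Next row=LF[3]=6
  step 9: row=6, L[6]='0', prepend. Next row=LF[6]=2
  step 10: row=2, L[2]='5', prepend. Next row=LF[2]=9
  step 11: row=9, L[9]='5', prepend. Next row=LF[9]=10
Reversed output: 5501044101$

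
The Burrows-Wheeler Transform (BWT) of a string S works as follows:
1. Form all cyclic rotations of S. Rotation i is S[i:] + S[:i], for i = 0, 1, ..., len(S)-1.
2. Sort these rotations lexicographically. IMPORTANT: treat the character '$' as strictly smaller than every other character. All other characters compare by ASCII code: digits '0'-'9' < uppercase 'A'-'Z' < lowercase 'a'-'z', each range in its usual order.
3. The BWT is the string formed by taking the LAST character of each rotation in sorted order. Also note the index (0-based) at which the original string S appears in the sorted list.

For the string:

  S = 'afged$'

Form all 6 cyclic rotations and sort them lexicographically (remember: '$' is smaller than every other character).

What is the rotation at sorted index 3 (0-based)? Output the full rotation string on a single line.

All 6 rotations (rotation i = S[i:]+S[:i]):
  rot[0] = afged$
  rot[1] = fged$a
  rot[2] = ged$af
  rot[3] = ed$afg
  rot[4] = d$afge
  rot[5] = $afged
Sorted (with $ < everything):
  sorted[0] = $afged
  sorted[1] = afged$
  sorted[2] = d$afge
  sorted[3] = ed$afg
  sorted[4] = fged$a
  sorted[5] = ged$af
sorted[3] = ed$afg

Answer: ed$afg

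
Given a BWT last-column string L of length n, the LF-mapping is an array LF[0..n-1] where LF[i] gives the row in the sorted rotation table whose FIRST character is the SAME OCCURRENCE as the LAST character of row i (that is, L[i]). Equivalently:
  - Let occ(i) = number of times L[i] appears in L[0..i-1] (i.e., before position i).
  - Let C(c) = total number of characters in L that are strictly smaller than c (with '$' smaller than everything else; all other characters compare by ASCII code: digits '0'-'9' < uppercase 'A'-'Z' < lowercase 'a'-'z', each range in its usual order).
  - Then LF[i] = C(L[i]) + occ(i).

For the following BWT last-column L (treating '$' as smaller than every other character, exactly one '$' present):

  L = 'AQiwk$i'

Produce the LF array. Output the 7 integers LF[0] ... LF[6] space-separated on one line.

Answer: 1 2 3 6 5 0 4

Derivation:
Char counts: '$':1, 'A':1, 'Q':1, 'i':2, 'k':1, 'w':1
C (first-col start): C('$')=0, C('A')=1, C('Q')=2, C('i')=3, C('k')=5, C('w')=6
L[0]='A': occ=0, LF[0]=C('A')+0=1+0=1
L[1]='Q': occ=0, LF[1]=C('Q')+0=2+0=2
L[2]='i': occ=0, LF[2]=C('i')+0=3+0=3
L[3]='w': occ=0, LF[3]=C('w')+0=6+0=6
L[4]='k': occ=0, LF[4]=C('k')+0=5+0=5
L[5]='$': occ=0, LF[5]=C('$')+0=0+0=0
L[6]='i': occ=1, LF[6]=C('i')+1=3+1=4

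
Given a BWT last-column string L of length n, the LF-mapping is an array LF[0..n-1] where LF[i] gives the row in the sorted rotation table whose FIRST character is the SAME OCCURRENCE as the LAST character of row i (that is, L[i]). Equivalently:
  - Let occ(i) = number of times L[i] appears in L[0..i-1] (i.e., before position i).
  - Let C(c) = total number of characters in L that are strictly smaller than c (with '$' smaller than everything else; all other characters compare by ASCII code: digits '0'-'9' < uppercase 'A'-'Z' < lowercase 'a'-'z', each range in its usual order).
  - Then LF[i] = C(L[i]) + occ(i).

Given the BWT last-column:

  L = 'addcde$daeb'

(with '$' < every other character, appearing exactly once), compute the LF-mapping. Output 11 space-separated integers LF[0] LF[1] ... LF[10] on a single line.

Answer: 1 5 6 4 7 9 0 8 2 10 3

Derivation:
Char counts: '$':1, 'a':2, 'b':1, 'c':1, 'd':4, 'e':2
C (first-col start): C('$')=0, C('a')=1, C('b')=3, C('c')=4, C('d')=5, C('e')=9
L[0]='a': occ=0, LF[0]=C('a')+0=1+0=1
L[1]='d': occ=0, LF[1]=C('d')+0=5+0=5
L[2]='d': occ=1, LF[2]=C('d')+1=5+1=6
L[3]='c': occ=0, LF[3]=C('c')+0=4+0=4
L[4]='d': occ=2, LF[4]=C('d')+2=5+2=7
L[5]='e': occ=0, LF[5]=C('e')+0=9+0=9
L[6]='$': occ=0, LF[6]=C('$')+0=0+0=0
L[7]='d': occ=3, LF[7]=C('d')+3=5+3=8
L[8]='a': occ=1, LF[8]=C('a')+1=1+1=2
L[9]='e': occ=1, LF[9]=C('e')+1=9+1=10
L[10]='b': occ=0, LF[10]=C('b')+0=3+0=3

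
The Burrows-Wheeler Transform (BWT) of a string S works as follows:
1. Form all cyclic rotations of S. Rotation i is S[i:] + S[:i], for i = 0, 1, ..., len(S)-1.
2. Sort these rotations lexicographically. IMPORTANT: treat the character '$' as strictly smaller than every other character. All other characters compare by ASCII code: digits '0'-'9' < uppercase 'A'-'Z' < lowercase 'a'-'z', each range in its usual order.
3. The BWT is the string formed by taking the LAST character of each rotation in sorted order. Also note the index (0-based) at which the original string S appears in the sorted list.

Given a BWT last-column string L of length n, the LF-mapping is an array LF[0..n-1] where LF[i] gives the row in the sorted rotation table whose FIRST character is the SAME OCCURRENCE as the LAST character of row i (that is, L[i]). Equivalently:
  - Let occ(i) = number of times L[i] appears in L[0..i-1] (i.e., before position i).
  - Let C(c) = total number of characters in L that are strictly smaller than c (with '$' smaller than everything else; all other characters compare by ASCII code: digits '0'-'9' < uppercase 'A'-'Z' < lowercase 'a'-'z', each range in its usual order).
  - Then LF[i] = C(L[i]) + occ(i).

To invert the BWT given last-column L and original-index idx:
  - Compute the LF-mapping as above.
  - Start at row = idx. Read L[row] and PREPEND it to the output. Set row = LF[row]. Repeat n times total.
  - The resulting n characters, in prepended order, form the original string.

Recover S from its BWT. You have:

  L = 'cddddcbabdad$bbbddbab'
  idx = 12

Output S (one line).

LF mapping: 11 13 14 15 16 12 4 1 5 17 2 18 0 6 7 8 19 20 9 3 10
Walk LF starting at row 12, prepending L[row]:
  step 1: row=12, L[12]='$', prepend. Next row=LF[12]=0
  step 2: row=0, L[0]='c', prepend. Next row=LF[0]=11
  step 3: row=11, L[11]='d', prepend. Next row=LF[11]=18
  step 4: row=18, L[18]='b', prepend. Next row=LF[18]=9
  step 5: row=9, L[9]='d', prepend. Next row=LF[9]=17
  step 6: row=17, L[17]='d', prepend. Next row=LF[17]=20
  step 7: row=20, L[20]='b', prepend. Next row=LF[20]=10
  step 8: row=10, L[10]='a', prepend. Next row=LF[10]=2
  step 9: row=2, L[2]='d', prepend. Next row=LF[2]=14
  step 10: row=14, L[14]='b', prepend. Next row=LF[14]=7
  step 11: row=7, L[7]='a', prepend. Next row=LF[7]=1
  step 12: row=1, L[1]='d', prepend. Next row=LF[1]=13
  step 13: row=13, L[13]='b', prepend. Next row=LF[13]=6
  step 14: row=6, L[6]='b', prepend. Next row=LF[6]=4
  step 15: row=4, L[4]='d', prepend. Next row=LF[4]=16
  step 16: row=16, L[16]='d', prepend. Next row=LF[16]=19
  step 17: row=19, L[19]='a', prepend. Next row=LF[19]=3
  step 18: row=3, L[3]='d', prepend. Next row=LF[3]=15
  step 19: row=15, L[15]='b', prepend. Next row=LF[15]=8
  step 20: row=8, L[8]='b', prepend. Next row=LF[8]=5
  step 21: row=5, L[5]='c', prepend. Next row=LF[5]=12
Reversed output: cbbdaddbbdabdabddbdc$

Answer: cbbdaddbbdabdabddbdc$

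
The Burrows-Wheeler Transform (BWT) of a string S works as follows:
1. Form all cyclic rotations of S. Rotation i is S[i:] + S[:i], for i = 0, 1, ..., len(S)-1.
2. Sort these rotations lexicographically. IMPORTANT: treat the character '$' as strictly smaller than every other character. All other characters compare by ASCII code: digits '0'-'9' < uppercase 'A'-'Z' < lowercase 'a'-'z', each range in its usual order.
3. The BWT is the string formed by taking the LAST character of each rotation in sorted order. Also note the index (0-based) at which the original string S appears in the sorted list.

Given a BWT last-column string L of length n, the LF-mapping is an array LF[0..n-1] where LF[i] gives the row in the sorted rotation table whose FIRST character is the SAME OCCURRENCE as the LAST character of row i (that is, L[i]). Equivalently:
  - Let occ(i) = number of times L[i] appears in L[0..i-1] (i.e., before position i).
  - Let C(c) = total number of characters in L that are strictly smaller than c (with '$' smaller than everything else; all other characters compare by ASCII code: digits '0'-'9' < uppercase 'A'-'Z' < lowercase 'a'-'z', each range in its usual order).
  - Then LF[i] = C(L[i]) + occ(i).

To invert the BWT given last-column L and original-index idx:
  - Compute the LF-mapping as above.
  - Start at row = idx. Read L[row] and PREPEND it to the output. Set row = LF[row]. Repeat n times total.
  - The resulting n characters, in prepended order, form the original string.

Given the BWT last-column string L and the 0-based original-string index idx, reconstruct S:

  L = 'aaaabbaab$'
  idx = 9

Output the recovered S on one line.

LF mapping: 1 2 3 4 7 8 5 6 9 0
Walk LF starting at row 9, prepending L[row]:
  step 1: row=9, L[9]='$', prepend. Next row=LF[9]=0
  step 2: row=0, L[0]='a', prepend. Next row=LF[0]=1
  step 3: row=1, L[1]='a', prepend. Next row=LF[1]=2
  step 4: row=2, L[2]='a', prepend. Next row=LF[2]=3
  step 5: row=3, L[3]='a', prepend. Next row=LF[3]=4
  step 6: row=4, L[4]='b', prepend. Next row=LF[4]=7
  step 7: row=7, L[7]='a', prepend. Next row=LF[7]=6
  step 8: row=6, L[6]='a', prepend. Next row=LF[6]=5
  step 9: row=5, L[5]='b', prepend. Next row=LF[5]=8
  step 10: row=8, L[8]='b', prepend. Next row=LF[8]=9
Reversed output: bbaabaaaa$

Answer: bbaabaaaa$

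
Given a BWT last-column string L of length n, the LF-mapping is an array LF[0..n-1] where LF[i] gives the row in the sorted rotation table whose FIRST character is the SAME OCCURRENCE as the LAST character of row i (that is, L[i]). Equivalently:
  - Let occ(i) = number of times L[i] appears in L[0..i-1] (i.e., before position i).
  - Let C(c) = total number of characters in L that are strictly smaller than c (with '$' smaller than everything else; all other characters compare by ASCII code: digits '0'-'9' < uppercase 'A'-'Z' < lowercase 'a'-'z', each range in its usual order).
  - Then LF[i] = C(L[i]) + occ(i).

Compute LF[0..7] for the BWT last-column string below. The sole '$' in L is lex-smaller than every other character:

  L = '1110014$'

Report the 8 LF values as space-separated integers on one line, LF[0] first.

Answer: 3 4 5 1 2 6 7 0

Derivation:
Char counts: '$':1, '0':2, '1':4, '4':1
C (first-col start): C('$')=0, C('0')=1, C('1')=3, C('4')=7
L[0]='1': occ=0, LF[0]=C('1')+0=3+0=3
L[1]='1': occ=1, LF[1]=C('1')+1=3+1=4
L[2]='1': occ=2, LF[2]=C('1')+2=3+2=5
L[3]='0': occ=0, LF[3]=C('0')+0=1+0=1
L[4]='0': occ=1, LF[4]=C('0')+1=1+1=2
L[5]='1': occ=3, LF[5]=C('1')+3=3+3=6
L[6]='4': occ=0, LF[6]=C('4')+0=7+0=7
L[7]='$': occ=0, LF[7]=C('$')+0=0+0=0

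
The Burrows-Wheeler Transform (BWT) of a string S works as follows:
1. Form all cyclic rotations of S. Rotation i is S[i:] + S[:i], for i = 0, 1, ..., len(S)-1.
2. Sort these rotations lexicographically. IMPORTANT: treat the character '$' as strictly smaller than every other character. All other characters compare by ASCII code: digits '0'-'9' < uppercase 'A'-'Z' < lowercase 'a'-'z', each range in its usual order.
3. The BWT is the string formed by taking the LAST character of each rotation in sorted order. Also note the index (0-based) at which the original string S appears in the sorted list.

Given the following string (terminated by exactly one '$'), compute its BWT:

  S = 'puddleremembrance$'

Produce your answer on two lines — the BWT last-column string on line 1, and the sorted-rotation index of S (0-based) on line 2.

All 18 rotations (rotation i = S[i:]+S[:i]):
  rot[0] = puddleremembrance$
  rot[1] = uddleremembrance$p
  rot[2] = ddleremembrance$pu
  rot[3] = dleremembrance$pud
  rot[4] = leremembrance$pudd
  rot[5] = eremembrance$puddl
  rot[6] = remembrance$puddle
  rot[7] = emembrance$puddler
  rot[8] = membrance$puddlere
  rot[9] = embrance$puddlerem
  rot[10] = mbrance$puddlereme
  rot[11] = brance$puddleremem
  rot[12] = rance$puddlerememb
  rot[13] = ance$puddleremembr
  rot[14] = nce$puddleremembra
  rot[15] = ce$puddleremembran
  rot[16] = e$puddleremembranc
  rot[17] = $puddleremembrance
Sorted (with $ < everything):
  sorted[0] = $puddleremembrance  (last char: 'e')
  sorted[1] = ance$puddleremembr  (last char: 'r')
  sorted[2] = brance$puddleremem  (last char: 'm')
  sorted[3] = ce$puddleremembran  (last char: 'n')
  sorted[4] = ddleremembrance$pu  (last char: 'u')
  sorted[5] = dleremembrance$pud  (last char: 'd')
  sorted[6] = e$puddleremembranc  (last char: 'c')
  sorted[7] = embrance$puddlerem  (last char: 'm')
  sorted[8] = emembrance$puddler  (last char: 'r')
  sorted[9] = eremembrance$puddl  (last char: 'l')
  sorted[10] = leremembrance$pudd  (last char: 'd')
  sorted[11] = mbrance$puddlereme  (last char: 'e')
  sorted[12] = membrance$puddlere  (last char: 'e')
  sorted[13] = nce$puddleremembra  (last char: 'a')
  sorted[14] = puddleremembrance$  (last char: '$')
  sorted[15] = rance$puddlerememb  (last char: 'b')
  sorted[16] = remembrance$puddle  (last char: 'e')
  sorted[17] = uddleremembrance$p  (last char: 'p')
Last column: ermnudcmrldeea$bep
Original string S is at sorted index 14

Answer: ermnudcmrldeea$bep
14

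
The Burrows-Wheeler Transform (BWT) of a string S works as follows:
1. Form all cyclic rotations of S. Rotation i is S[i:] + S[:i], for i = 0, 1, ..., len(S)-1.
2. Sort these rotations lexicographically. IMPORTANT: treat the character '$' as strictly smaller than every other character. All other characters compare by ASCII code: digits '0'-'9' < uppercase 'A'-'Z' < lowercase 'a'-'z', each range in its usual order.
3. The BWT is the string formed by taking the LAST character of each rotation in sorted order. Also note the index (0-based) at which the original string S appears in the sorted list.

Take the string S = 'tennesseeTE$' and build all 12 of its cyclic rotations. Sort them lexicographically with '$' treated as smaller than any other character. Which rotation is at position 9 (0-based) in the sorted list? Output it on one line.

Answer: seeTE$tennes

Derivation:
All 12 rotations (rotation i = S[i:]+S[:i]):
  rot[0] = tennesseeTE$
  rot[1] = ennesseeTE$t
  rot[2] = nnesseeTE$te
  rot[3] = nesseeTE$ten
  rot[4] = esseeTE$tenn
  rot[5] = sseeTE$tenne
  rot[6] = seeTE$tennes
  rot[7] = eeTE$tenness
  rot[8] = eTE$tennesse
  rot[9] = TE$tennessee
  rot[10] = E$tennesseeT
  rot[11] = $tennesseeTE
Sorted (with $ < everything):
  sorted[0] = $tennesseeTE
  sorted[1] = E$tennesseeT
  sorted[2] = TE$tennessee
  sorted[3] = eTE$tennesse
  sorted[4] = eeTE$tenness
  sorted[5] = ennesseeTE$t
  sorted[6] = esseeTE$tenn
  sorted[7] = nesseeTE$ten
  sorted[8] = nnesseeTE$te
  sorted[9] = seeTE$tennes
  sorted[10] = sseeTE$tenne
  sorted[11] = tennesseeTE$
sorted[9] = seeTE$tennes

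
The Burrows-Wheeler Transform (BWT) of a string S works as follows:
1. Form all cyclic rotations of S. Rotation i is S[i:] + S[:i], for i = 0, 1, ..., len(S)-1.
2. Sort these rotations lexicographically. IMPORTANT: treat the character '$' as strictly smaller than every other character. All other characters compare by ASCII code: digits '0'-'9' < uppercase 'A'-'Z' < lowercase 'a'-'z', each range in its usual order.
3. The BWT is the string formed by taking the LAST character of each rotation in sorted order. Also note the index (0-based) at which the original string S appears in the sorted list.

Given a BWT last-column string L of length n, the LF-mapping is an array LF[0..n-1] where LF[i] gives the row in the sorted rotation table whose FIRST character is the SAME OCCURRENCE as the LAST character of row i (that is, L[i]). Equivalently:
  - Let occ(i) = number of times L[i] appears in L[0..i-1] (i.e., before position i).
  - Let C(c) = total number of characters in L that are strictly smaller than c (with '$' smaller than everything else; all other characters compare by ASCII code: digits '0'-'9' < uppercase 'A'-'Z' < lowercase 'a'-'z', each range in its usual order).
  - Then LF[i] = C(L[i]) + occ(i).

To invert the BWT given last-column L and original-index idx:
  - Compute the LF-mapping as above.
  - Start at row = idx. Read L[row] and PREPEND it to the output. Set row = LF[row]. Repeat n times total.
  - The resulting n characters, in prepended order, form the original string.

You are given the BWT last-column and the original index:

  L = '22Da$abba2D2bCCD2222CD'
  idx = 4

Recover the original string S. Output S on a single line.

Answer: 2Cb2a2b2a2a2CDCDDbD22$

Derivation:
LF mapping: 1 2 12 16 0 17 19 20 18 3 13 4 21 9 10 14 5 6 7 8 11 15
Walk LF starting at row 4, prepending L[row]:
  step 1: row=4, L[4]='$', prepend. Next row=LF[4]=0
  step 2: row=0, L[0]='2', prepend. Next row=LF[0]=1
  step 3: row=1, L[1]='2', prepend. Next row=LF[1]=2
  step 4: row=2, L[2]='D', prepend. Next row=LF[2]=12
  step 5: row=12, L[12]='b', prepend. Next row=LF[12]=21
  step 6: row=21, L[21]='D', prepend. Next row=LF[21]=15
  step 7: row=15, L[15]='D', prepend. Next row=LF[15]=14
  step 8: row=14, L[14]='C', prepend. Next row=LF[14]=10
  step 9: row=10, L[10]='D', prepend. Next row=LF[10]=13
  step 10: row=13, L[13]='C', prepend. Next row=LF[13]=9
  step 11: row=9, L[9]='2', prepend. Next row=LF[9]=3
  step 12: row=3, L[3]='a', prepend. Next row=LF[3]=16
  step 13: row=16, L[16]='2', prepend. Next row=LF[16]=5
  step 14: row=5, L[5]='a', prepend. Next row=LF[5]=17
  step 15: row=17, L[17]='2', prepend. Next row=LF[17]=6
  step 16: row=6, L[6]='b', prepend. Next row=LF[6]=19
  step 17: row=19, L[19]='2', prepend. Next row=LF[19]=8
  step 18: row=8, L[8]='a', prepend. Next row=LF[8]=18
  step 19: row=18, L[18]='2', prepend. Next row=LF[18]=7
  step 20: row=7, L[7]='b', prepend. Next row=LF[7]=20
  step 21: row=20, L[20]='C', prepend. Next row=LF[20]=11
  step 22: row=11, L[11]='2', prepend. Next row=LF[11]=4
Reversed output: 2Cb2a2b2a2a2CDCDDbD22$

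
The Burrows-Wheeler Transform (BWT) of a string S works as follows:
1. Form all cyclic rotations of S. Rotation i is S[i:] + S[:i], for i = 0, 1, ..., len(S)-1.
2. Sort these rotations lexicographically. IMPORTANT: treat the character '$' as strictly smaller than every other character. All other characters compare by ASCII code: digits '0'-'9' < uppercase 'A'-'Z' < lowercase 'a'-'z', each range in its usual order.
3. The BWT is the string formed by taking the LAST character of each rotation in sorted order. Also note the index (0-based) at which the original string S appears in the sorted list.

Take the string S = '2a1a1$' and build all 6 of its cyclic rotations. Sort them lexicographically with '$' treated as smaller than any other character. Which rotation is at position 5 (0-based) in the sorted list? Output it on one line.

Answer: a1a1$2

Derivation:
All 6 rotations (rotation i = S[i:]+S[:i]):
  rot[0] = 2a1a1$
  rot[1] = a1a1$2
  rot[2] = 1a1$2a
  rot[3] = a1$2a1
  rot[4] = 1$2a1a
  rot[5] = $2a1a1
Sorted (with $ < everything):
  sorted[0] = $2a1a1
  sorted[1] = 1$2a1a
  sorted[2] = 1a1$2a
  sorted[3] = 2a1a1$
  sorted[4] = a1$2a1
  sorted[5] = a1a1$2
sorted[5] = a1a1$2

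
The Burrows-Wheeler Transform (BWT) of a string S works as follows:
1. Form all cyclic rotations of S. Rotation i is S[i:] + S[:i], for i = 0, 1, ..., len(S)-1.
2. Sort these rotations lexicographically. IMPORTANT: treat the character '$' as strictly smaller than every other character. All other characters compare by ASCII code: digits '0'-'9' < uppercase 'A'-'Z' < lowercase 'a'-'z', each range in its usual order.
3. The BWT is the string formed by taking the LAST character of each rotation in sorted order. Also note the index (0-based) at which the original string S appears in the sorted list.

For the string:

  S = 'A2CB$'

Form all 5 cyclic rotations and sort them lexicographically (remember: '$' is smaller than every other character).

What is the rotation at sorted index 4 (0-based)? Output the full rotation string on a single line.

All 5 rotations (rotation i = S[i:]+S[:i]):
  rot[0] = A2CB$
  rot[1] = 2CB$A
  rot[2] = CB$A2
  rot[3] = B$A2C
  rot[4] = $A2CB
Sorted (with $ < everything):
  sorted[0] = $A2CB
  sorted[1] = 2CB$A
  sorted[2] = A2CB$
  sorted[3] = B$A2C
  sorted[4] = CB$A2
sorted[4] = CB$A2

Answer: CB$A2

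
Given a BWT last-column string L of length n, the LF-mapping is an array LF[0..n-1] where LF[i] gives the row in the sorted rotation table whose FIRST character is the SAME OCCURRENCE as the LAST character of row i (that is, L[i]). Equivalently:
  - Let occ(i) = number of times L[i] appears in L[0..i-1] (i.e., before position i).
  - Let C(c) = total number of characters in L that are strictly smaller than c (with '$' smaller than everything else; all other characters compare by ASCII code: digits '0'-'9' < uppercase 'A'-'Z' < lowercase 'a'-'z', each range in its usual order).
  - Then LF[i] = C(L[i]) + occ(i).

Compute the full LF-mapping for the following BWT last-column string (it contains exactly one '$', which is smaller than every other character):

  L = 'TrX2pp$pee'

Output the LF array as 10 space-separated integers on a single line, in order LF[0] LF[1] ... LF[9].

Answer: 2 9 3 1 6 7 0 8 4 5

Derivation:
Char counts: '$':1, '2':1, 'T':1, 'X':1, 'e':2, 'p':3, 'r':1
C (first-col start): C('$')=0, C('2')=1, C('T')=2, C('X')=3, C('e')=4, C('p')=6, C('r')=9
L[0]='T': occ=0, LF[0]=C('T')+0=2+0=2
L[1]='r': occ=0, LF[1]=C('r')+0=9+0=9
L[2]='X': occ=0, LF[2]=C('X')+0=3+0=3
L[3]='2': occ=0, LF[3]=C('2')+0=1+0=1
L[4]='p': occ=0, LF[4]=C('p')+0=6+0=6
L[5]='p': occ=1, LF[5]=C('p')+1=6+1=7
L[6]='$': occ=0, LF[6]=C('$')+0=0+0=0
L[7]='p': occ=2, LF[7]=C('p')+2=6+2=8
L[8]='e': occ=0, LF[8]=C('e')+0=4+0=4
L[9]='e': occ=1, LF[9]=C('e')+1=4+1=5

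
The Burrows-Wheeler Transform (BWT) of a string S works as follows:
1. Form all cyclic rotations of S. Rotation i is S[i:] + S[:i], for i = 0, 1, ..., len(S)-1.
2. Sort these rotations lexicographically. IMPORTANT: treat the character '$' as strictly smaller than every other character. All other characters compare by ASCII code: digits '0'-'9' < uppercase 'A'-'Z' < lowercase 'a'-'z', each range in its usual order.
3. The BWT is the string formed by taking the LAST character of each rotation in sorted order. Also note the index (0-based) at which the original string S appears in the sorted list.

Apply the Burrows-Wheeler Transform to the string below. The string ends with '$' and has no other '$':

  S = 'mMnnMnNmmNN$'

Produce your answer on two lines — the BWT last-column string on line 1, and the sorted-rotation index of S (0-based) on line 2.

All 12 rotations (rotation i = S[i:]+S[:i]):
  rot[0] = mMnnMnNmmNN$
  rot[1] = MnnMnNmmNN$m
  rot[2] = nnMnNmmNN$mM
  rot[3] = nMnNmmNN$mMn
  rot[4] = MnNmmNN$mMnn
  rot[5] = nNmmNN$mMnnM
  rot[6] = NmmNN$mMnnMn
  rot[7] = mmNN$mMnnMnN
  rot[8] = mNN$mMnnMnNm
  rot[9] = NN$mMnnMnNmm
  rot[10] = N$mMnnMnNmmN
  rot[11] = $mMnnMnNmmNN
Sorted (with $ < everything):
  sorted[0] = $mMnnMnNmmNN  (last char: 'N')
  sorted[1] = MnNmmNN$mMnn  (last char: 'n')
  sorted[2] = MnnMnNmmNN$m  (last char: 'm')
  sorted[3] = N$mMnnMnNmmN  (last char: 'N')
  sorted[4] = NN$mMnnMnNmm  (last char: 'm')
  sorted[5] = NmmNN$mMnnMn  (last char: 'n')
  sorted[6] = mMnnMnNmmNN$  (last char: '$')
  sorted[7] = mNN$mMnnMnNm  (last char: 'm')
  sorted[8] = mmNN$mMnnMnN  (last char: 'N')
  sorted[9] = nMnNmmNN$mMn  (last char: 'n')
  sorted[10] = nNmmNN$mMnnM  (last char: 'M')
  sorted[11] = nnMnNmmNN$mM  (last char: 'M')
Last column: NnmNmn$mNnMM
Original string S is at sorted index 6

Answer: NnmNmn$mNnMM
6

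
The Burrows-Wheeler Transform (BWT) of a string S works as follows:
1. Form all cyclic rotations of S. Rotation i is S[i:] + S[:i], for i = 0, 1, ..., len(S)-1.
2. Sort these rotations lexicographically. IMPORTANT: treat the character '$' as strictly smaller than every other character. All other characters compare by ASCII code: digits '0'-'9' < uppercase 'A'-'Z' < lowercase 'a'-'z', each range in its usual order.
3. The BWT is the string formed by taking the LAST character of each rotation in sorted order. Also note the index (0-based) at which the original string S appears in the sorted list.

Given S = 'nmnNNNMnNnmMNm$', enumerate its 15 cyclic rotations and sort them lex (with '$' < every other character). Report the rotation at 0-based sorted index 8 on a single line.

Answer: m$nmnNNNMnNnmMN

Derivation:
All 15 rotations (rotation i = S[i:]+S[:i]):
  rot[0] = nmnNNNMnNnmMNm$
  rot[1] = mnNNNMnNnmMNm$n
  rot[2] = nNNNMnNnmMNm$nm
  rot[3] = NNNMnNnmMNm$nmn
  rot[4] = NNMnNnmMNm$nmnN
  rot[5] = NMnNnmMNm$nmnNN
  rot[6] = MnNnmMNm$nmnNNN
  rot[7] = nNnmMNm$nmnNNNM
  rot[8] = NnmMNm$nmnNNNMn
  rot[9] = nmMNm$nmnNNNMnN
  rot[10] = mMNm$nmnNNNMnNn
  rot[11] = MNm$nmnNNNMnNnm
  rot[12] = Nm$nmnNNNMnNnmM
  rot[13] = m$nmnNNNMnNnmMN
  rot[14] = $nmnNNNMnNnmMNm
Sorted (with $ < everything):
  sorted[0] = $nmnNNNMnNnmMNm
  sorted[1] = MNm$nmnNNNMnNnm
  sorted[2] = MnNnmMNm$nmnNNN
  sorted[3] = NMnNnmMNm$nmnNN
  sorted[4] = NNMnNnmMNm$nmnN
  sorted[5] = NNNMnNnmMNm$nmn
  sorted[6] = Nm$nmnNNNMnNnmM
  sorted[7] = NnmMNm$nmnNNNMn
  sorted[8] = m$nmnNNNMnNnmMN
  sorted[9] = mMNm$nmnNNNMnNn
  sorted[10] = mnNNNMnNnmMNm$n
  sorted[11] = nNNNMnNnmMNm$nm
  sorted[12] = nNnmMNm$nmnNNNM
  sorted[13] = nmMNm$nmnNNNMnN
  sorted[14] = nmnNNNMnNnmMNm$
sorted[8] = m$nmnNNNMnNnmMN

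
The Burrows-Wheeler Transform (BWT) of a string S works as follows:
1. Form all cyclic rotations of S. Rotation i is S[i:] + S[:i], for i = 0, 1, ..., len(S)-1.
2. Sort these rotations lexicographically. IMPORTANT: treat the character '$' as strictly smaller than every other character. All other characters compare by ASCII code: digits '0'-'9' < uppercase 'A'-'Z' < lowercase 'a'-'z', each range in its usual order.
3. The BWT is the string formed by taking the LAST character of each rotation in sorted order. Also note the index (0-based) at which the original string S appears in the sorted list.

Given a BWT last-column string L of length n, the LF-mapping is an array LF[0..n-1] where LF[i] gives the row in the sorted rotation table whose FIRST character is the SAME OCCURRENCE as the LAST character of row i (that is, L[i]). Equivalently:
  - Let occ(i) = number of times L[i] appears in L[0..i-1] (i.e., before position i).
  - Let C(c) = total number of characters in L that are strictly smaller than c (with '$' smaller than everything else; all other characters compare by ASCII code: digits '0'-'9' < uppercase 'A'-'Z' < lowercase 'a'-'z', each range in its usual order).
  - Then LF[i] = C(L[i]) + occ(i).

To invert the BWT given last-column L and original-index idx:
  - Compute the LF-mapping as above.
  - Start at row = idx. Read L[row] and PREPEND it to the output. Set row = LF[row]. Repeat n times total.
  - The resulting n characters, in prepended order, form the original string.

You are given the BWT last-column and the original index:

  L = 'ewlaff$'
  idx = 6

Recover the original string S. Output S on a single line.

Answer: waffle$

Derivation:
LF mapping: 2 6 5 1 3 4 0
Walk LF starting at row 6, prepending L[row]:
  step 1: row=6, L[6]='$', prepend. Next row=LF[6]=0
  step 2: row=0, L[0]='e', prepend. Next row=LF[0]=2
  step 3: row=2, L[2]='l', prepend. Next row=LF[2]=5
  step 4: row=5, L[5]='f', prepend. Next row=LF[5]=4
  step 5: row=4, L[4]='f', prepend. Next row=LF[4]=3
  step 6: row=3, L[3]='a', prepend. Next row=LF[3]=1
  step 7: row=1, L[1]='w', prepend. Next row=LF[1]=6
Reversed output: waffle$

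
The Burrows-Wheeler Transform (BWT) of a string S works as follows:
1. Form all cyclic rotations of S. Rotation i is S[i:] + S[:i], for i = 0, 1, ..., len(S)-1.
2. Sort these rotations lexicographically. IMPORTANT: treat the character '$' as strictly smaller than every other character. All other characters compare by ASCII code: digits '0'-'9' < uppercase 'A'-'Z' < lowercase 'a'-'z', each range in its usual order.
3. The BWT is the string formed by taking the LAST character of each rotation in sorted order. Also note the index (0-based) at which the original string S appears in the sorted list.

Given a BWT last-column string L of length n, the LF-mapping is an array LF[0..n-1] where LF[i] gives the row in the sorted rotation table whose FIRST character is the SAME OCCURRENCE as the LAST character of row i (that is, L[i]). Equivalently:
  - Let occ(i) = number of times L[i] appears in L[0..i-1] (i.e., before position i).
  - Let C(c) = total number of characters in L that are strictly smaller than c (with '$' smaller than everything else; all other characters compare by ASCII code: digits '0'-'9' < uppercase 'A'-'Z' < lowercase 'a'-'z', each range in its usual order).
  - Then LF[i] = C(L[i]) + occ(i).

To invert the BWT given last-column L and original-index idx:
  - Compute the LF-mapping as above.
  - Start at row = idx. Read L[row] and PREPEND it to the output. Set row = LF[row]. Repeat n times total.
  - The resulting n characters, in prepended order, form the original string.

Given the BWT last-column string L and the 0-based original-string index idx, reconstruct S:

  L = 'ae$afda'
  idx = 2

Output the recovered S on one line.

LF mapping: 1 5 0 2 6 4 3
Walk LF starting at row 2, prepending L[row]:
  step 1: row=2, L[2]='$', prepend. Next row=LF[2]=0
  step 2: row=0, L[0]='a', prepend. Next row=LF[0]=1
  step 3: row=1, L[1]='e', prepend. Next row=LF[1]=5
  step 4: row=5, L[5]='d', prepend. Next row=LF[5]=4
  step 5: row=4, L[4]='f', prepend. Next row=LF[4]=6
  step 6: row=6, L[6]='a', prepend. Next row=LF[6]=3
  step 7: row=3, L[3]='a', prepend. Next row=LF[3]=2
Reversed output: aafdea$

Answer: aafdea$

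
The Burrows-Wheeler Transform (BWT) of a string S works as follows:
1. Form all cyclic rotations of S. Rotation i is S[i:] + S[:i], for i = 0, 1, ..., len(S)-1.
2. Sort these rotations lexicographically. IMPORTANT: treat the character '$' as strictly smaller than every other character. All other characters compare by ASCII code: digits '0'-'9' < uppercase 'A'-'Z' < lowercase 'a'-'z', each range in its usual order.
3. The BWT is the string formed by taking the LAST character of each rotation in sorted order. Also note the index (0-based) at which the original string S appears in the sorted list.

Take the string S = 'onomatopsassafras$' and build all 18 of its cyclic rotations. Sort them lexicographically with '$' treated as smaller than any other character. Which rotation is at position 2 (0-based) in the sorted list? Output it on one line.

All 18 rotations (rotation i = S[i:]+S[:i]):
  rot[0] = onomatopsassafras$
  rot[1] = nomatopsassafras$o
  rot[2] = omatopsassafras$on
  rot[3] = matopsassafras$ono
  rot[4] = atopsassafras$onom
  rot[5] = topsassafras$onoma
  rot[6] = opsassafras$onomat
  rot[7] = psassafras$onomato
  rot[8] = sassafras$onomatop
  rot[9] = assafras$onomatops
  rot[10] = ssafras$onomatopsa
  rot[11] = safras$onomatopsas
  rot[12] = afras$onomatopsass
  rot[13] = fras$onomatopsassa
  rot[14] = ras$onomatopsassaf
  rot[15] = as$onomatopsassafr
  rot[16] = s$onomatopsassafra
  rot[17] = $onomatopsassafras
Sorted (with $ < everything):
  sorted[0] = $onomatopsassafras
  sorted[1] = afras$onomatopsass
  sorted[2] = as$onomatopsassafr
  sorted[3] = assafras$onomatops
  sorted[4] = atopsassafras$onom
  sorted[5] = fras$onomatopsassa
  sorted[6] = matopsassafras$ono
  sorted[7] = nomatopsassafras$o
  sorted[8] = omatopsassafras$on
  sorted[9] = onomatopsassafras$
  sorted[10] = opsassafras$onomat
  sorted[11] = psassafras$onomato
  sorted[12] = ras$onomatopsassaf
  sorted[13] = s$onomatopsassafra
  sorted[14] = safras$onomatopsas
  sorted[15] = sassafras$onomatop
  sorted[16] = ssafras$onomatopsa
  sorted[17] = topsassafras$onoma
sorted[2] = as$onomatopsassafr

Answer: as$onomatopsassafr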